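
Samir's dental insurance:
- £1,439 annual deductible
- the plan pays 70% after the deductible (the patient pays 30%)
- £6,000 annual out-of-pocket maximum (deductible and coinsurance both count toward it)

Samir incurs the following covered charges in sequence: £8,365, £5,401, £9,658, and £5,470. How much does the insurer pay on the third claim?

£8,795.10

Claim 1 — £8,365: £1,439 to deductible, leaving £6,926; coinsurance £6,926 × 30% = £2,077.80. Cost to patient: £3,516.80. OOP to date £3,516.80. Plan pays £8,365 − £3,516.80 = £4,848.20.
Claim 2 — £5,401: deductible already satisfied, so patient's share is 30% × £5,401 = £1,620.30. Patient owes £1,620.30 (running OOP £5,137.10). Plan pays £5,401 − £1,620.30 = £3,780.70.
Claim 3 — £9,658: deductible met; 30% of £9,658 = £2,897.40. Adding that to £5,137.10 gives £8,034.50, past the £6,000 cap; patient pays only £6,000 − £5,137.10 = £862.90. Insurer: £9,658 − £862.90 = £8,795.10.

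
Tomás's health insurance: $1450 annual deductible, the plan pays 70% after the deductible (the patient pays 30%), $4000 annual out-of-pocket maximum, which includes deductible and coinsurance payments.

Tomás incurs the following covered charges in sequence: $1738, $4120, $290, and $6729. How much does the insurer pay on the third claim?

#1 ($1738): deductible takes $1450, $288 remains; 30% of $288 = $86.40. Patient owes $1536.40 (running OOP $1536.40). Plan pays $1738 − $1536.40 = $201.60.
#2 ($4120): deductible met; 30% of $4120 = $1236. Patient owes $1236 (running OOP $2772.40). Insurer: $4120 − $1236 = $2884.
#3 ($290): deductible met; 30% of $290 = $87. Cost to patient: $87. OOP to date $2859.40. Insurer: $290 − $87 = $203.

$203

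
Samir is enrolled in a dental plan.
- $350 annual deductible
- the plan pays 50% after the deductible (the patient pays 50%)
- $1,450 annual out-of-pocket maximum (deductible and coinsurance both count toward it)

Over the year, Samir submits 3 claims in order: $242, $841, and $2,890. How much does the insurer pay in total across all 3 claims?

Bill 1, $242: entire amount goes to the deductible. Patient pays $242; OOP now $242. Insurer: $242 − $242 = $0.
Bill 2, $841: deductible takes $108, $733 remains; coinsurance $733 × 50% = $366.50. Cost to patient: $474.50. OOP to date $716.50. Insurer: $841 − $474.50 = $366.50.
Bill 3, $2,890: 50% coinsurance on $2,890 = $1,445. That would push OOP to $2,161.50, over the $1,450 cap, so patient pays $1,450 − $716.50 = $733.50. Insurer: $2,890 − $733.50 = $2,156.50.
Insurer total = bills − patient's total = $3,973 − $1,450 = $2,523.

$2,523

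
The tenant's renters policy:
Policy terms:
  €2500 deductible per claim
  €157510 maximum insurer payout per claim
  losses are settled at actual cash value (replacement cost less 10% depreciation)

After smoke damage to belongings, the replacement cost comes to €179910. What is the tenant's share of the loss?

€22400

Actual cash value after 10% depreciation: €179910 × 90% = €161919.
Less the €2500 deductible: €161919 − €2500 = €159419.
€159419 exceeds the €157510 limit, so the insurer pays the limit: €157510.
Out of pocket: €179910 − €157510 = €22400.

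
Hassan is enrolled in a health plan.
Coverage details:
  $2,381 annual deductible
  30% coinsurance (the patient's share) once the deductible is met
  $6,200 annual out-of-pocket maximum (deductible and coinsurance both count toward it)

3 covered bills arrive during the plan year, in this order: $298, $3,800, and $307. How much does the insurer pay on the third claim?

$214.90

Claim 1 ($298): entire amount goes to the deductible. Patient pays $298; OOP now $298. Plan pays $298 − $298 = $0.
Claim 2 ($3,800): $2,083 to deductible, leaving $1,717; coinsurance $1,717 × 30% = $515.10. Cost to patient: $2,598.10. OOP to date $2,896.10. Plan pays $3,800 − $2,598.10 = $1,201.90.
Claim 3 ($307): deductible already satisfied, so patient's share is 30% × $307 = $92.10. Patient owes $92.10 (running OOP $2,988.20). Insurer: $307 − $92.10 = $214.90.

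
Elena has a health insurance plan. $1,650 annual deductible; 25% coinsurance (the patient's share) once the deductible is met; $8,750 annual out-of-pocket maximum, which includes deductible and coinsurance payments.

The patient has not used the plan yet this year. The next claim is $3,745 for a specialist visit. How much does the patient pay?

$2,173.75

Nothing has been paid toward the $1,650 deductible, so the first $1,650 of this charge is applied there.
That leaves $3,745 − $1,650 = $2,095 for coinsurance.
25% of $2,095 = $523.75 falls to the patient.
That puts the patient's cost at $1,650 + $523.75 = $2,173.75 before any cap.
Total out-of-pocket so far would be $0 + $2,173.75 = $2,173.75, below the $8,750 cap — no reduction.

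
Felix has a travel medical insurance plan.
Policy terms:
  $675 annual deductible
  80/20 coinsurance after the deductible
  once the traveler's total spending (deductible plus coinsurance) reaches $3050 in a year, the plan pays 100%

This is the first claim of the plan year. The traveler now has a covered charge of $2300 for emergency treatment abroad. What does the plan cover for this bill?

Deductible not yet touched, so the first $675 of the bill goes to the deductible.
The remaining $1625 (= $2300 − $675) moves to coinsurance.
Coinsurance: $1625 × 20% = $325.
That puts the traveler's cost at $675 + $325 = $1000 before any cap.
Total out-of-pocket so far would be $0 + $1000 = $1000, below the $3050 cap — no reduction.
The plan picks up $2300 − $1000 = $1300.

$1300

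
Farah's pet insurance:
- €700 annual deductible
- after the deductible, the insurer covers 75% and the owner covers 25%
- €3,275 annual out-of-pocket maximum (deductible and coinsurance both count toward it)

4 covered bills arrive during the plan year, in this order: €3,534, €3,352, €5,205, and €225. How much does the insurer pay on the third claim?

Claim 1 (€3,534): €700 to deductible, leaving €2,834; 25% of €2,834 = €708.50. Cost to owner: €1,408.50. OOP to date €1,408.50. Insurer: €3,534 − €1,408.50 = €2,125.50.
Claim 2 (€3,352): deductible met; 25% of €3,352 = €838. Owner pays €838; OOP now €2,246.50. Insurer: €3,352 − €838 = €2,514.
Claim 3 (€5,205): deductible met; 25% of €5,205 = €1,301.25. OOP would hit €3,547.75 > €3,275, so the cap limits the owner to €3,275 − €2,246.50 = €1,028.50. Insurer: €5,205 − €1,028.50 = €4,176.50.

€4,176.50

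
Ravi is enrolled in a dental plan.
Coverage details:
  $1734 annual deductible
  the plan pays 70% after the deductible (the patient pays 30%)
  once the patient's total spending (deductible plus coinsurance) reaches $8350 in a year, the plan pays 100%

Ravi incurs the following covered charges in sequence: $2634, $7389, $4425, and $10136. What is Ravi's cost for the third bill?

Bill 1, $2634: deductible takes $1734, $900 remains; 30% of $900 = $270. Cost to patient: $2004. OOP to date $2004.
Bill 2, $7389: 30% coinsurance on $7389 = $2216.70. Cost to patient: $2216.70. OOP to date $4220.70.
Bill 3, $4425: 30% coinsurance on $4425 = $1327.50. Patient pays $1327.50; OOP now $5548.20.

$1327.50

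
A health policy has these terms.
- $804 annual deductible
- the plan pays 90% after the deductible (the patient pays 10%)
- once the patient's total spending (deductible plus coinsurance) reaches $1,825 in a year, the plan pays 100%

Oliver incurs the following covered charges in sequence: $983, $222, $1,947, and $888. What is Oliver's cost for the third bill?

Claim 1 — $983: deductible takes $804, $179 remains; coinsurance $179 × 10% = $17.90. Patient owes $821.90 (running OOP $821.90).
Claim 2 — $222: deductible met; 10% of $222 = $22.20. Patient pays $22.20; OOP now $844.10.
Claim 3 — $1,947: deductible met; 10% of $1,947 = $194.70. Patient pays $194.70; OOP now $1,038.80.

$194.70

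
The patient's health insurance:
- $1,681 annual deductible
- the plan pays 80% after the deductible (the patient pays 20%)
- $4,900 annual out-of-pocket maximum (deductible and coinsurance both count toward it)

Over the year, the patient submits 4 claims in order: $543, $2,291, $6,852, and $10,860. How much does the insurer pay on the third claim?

Claim 1 — $543: entire amount goes to the deductible. Cost to patient: $543. OOP to date $543. Insurer: $543 − $543 = $0.
Claim 2 — $2,291: deductible takes $1,138, $1,153 remains; coinsurance $1,153 × 20% = $230.60. Patient owes $1,368.60 (running OOP $1,911.60). Plan pays $2,291 − $1,368.60 = $922.40.
Claim 3 — $6,852: deductible met; 20% of $6,852 = $1,370.40. Patient pays $1,370.40; OOP now $3,282. Plan pays $6,852 − $1,370.40 = $5,481.60.

$5,481.60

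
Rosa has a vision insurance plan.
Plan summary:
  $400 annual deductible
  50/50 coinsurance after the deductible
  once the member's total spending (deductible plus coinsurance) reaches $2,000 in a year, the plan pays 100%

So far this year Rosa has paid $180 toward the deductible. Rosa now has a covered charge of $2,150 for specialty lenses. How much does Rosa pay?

$180 of the $400 deductible is already met, leaving $220.
That leaves $2,150 − $220 = $1,930 for coinsurance.
50% of $1,930 = $965 falls to the member.
So the member owes $220 + $965 = $1,185 before any cap.
Cumulative spending $180 + $1,185 = $1,365 stays under the $2,000 maximum.

$1,185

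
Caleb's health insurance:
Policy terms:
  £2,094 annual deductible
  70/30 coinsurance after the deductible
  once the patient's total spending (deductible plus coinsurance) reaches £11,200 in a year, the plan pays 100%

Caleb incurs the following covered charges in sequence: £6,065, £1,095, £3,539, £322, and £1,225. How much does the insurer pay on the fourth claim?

£225.40

#1 (£6,065): £2,094 finishes the deductible; £3,971 goes to coinsurance; coinsurance £3,971 × 30% = £1,191.30. Patient owes £3,285.30 (running OOP £3,285.30). Insurer: £6,065 − £3,285.30 = £2,779.70.
#2 (£1,095): deductible met; 30% of £1,095 = £328.50. Patient pays £328.50; OOP now £3,613.80. Insurer: £1,095 − £328.50 = £766.50.
#3 (£3,539): deductible already satisfied, so patient's share is 30% × £3,539 = £1,061.70. Patient owes £1,061.70 (running OOP £4,675.50). Plan pays £3,539 − £1,061.70 = £2,477.30.
#4 (£322): deductible already satisfied, so patient's share is 30% × £322 = £96.60. Patient owes £96.60 (running OOP £4,772.10). Insurer: £322 − £96.60 = £225.40.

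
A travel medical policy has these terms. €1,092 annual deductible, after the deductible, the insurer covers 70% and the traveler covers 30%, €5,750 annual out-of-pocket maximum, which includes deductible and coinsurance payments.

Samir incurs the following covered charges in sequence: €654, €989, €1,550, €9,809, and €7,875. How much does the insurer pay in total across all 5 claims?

€15,127

Claim 1 (€654): all of it applies to the deductible. Cost to traveler: €654. OOP to date €654. Insurer: €654 − €654 = €0.
Claim 2 (€989): €438 to deductible, leaving €551; 30% of €551 = €165.30. Traveler pays €603.30; OOP now €1,257.30. Insurer: €989 − €603.30 = €385.70.
Claim 3 (€1,550): deductible met; 30% of €1,550 = €465. Traveler owes €465 (running OOP €1,722.30). Plan pays €1,550 − €465 = €1,085.
Claim 4 (€9,809): 30% coinsurance on €9,809 = €2,942.70. Traveler pays €2,942.70; OOP now €4,665. Insurer: €9,809 − €2,942.70 = €6,866.30.
Claim 5 (€7,875): 30% coinsurance on €7,875 = €2,362.50. OOP would hit €7,027.50 > €5,750, so the cap limits the traveler to €5,750 − €4,665 = €1,085. Insurer: €7,875 − €1,085 = €6,790.
Insurer total = bills − traveler's total = €20,877 − €5,750 = €15,127.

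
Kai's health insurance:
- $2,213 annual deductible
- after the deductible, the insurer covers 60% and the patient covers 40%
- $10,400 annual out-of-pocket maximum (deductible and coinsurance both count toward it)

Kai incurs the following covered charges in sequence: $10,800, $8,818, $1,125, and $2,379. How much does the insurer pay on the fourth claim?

$1,604

#1 ($10,800): deductible takes $2,213, $8,587 remains; 40% of $8,587 = $3,434.80. Patient pays $5,647.80; OOP now $5,647.80. Insurer: $10,800 − $5,647.80 = $5,152.20.
#2 ($8,818): 40% coinsurance on $8,818 = $3,527.20. Patient pays $3,527.20; OOP now $9,175. Plan pays $8,818 − $3,527.20 = $5,290.80.
#3 ($1,125): 40% coinsurance on $1,125 = $450. Patient owes $450 (running OOP $9,625). Plan pays $1,125 − $450 = $675.
#4 ($2,379): deductible already satisfied, so patient's share is 40% × $2,379 = $951.60. OOP would hit $10,576.60 > $10,400, so the cap limits the patient to $10,400 − $9,625 = $775. Insurer: $2,379 − $775 = $1,604.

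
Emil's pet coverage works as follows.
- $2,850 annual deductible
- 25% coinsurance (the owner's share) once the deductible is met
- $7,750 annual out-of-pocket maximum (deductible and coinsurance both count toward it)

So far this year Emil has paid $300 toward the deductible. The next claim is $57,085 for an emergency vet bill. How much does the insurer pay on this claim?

$300 of the $2,850 deductible is already met, leaving $2,550.
That leaves $57,085 − $2,550 = $54,535 for coinsurance.
Owner's 25% share of $54,535 is $13,633.75.
That puts the owner's cost at $2,550 + $13,633.75 = $16,183.75 before any cap.
That would bring total out-of-pocket to $16,483.75, past the $7,750 cap. The owner is capped at $7,750 − $300 = $7,450 on this claim.
The insurer covers the remainder: $57,085 − $7,450 = $49,635.

$49,635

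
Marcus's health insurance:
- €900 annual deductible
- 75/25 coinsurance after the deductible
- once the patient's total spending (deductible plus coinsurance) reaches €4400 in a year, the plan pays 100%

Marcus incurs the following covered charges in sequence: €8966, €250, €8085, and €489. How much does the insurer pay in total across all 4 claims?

Bill 1, €8966: €900 to deductible, leaving €8066; coinsurance €8066 × 25% = €2016.50. Patient pays €2916.50; OOP now €2916.50. Plan pays €8966 − €2916.50 = €6049.50.
Bill 2, €250: 25% coinsurance on €250 = €62.50. Patient owes €62.50 (running OOP €2979). Insurer: €250 − €62.50 = €187.50.
Bill 3, €8085: deductible met; 25% of €8085 = €2021.25. That would push OOP to €5000.25, over the €4400 cap, so patient pays €4400 − €2979 = €1421. Plan pays €8085 − €1421 = €6664.
Bill 4, €489: 25% coinsurance on €489 = €122.25. That would push OOP to €4522.25, over the €4400 cap, so patient pays €4400 − €4400 = €0. Insurer: €489 − €0 = €489.
Insurer total = bills − patient's total = €17790 − €4400 = €13390.

€13390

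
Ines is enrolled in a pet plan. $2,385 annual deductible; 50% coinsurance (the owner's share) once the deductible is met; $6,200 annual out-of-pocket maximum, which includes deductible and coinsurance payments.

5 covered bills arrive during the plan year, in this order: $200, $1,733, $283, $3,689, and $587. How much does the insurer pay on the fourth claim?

$1,760

Bill 1, $200: entire amount goes to the deductible. Cost to owner: $200. OOP to date $200. Plan pays $200 − $200 = $0.
Bill 2, $1,733: all of it applies to the deductible. Cost to owner: $1,733. OOP to date $1,933. Plan pays $1,733 − $1,733 = $0.
Bill 3, $283: all of it applies to the deductible. Owner pays $283; OOP now $2,216. Insurer: $283 − $283 = $0.
Bill 4, $3,689: deductible takes $169, $3,520 remains; coinsurance $3,520 × 50% = $1,760. Cost to owner: $1,929. OOP to date $4,145. Plan pays $3,689 − $1,929 = $1,760.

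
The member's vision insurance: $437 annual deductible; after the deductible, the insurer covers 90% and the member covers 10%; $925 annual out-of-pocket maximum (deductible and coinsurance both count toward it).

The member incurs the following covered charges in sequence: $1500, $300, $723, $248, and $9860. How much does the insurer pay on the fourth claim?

$223.20

Claim 1 — $1500: $437 to deductible, leaving $1063; 10% of $1063 = $106.30. Cost to member: $543.30. OOP to date $543.30. Plan pays $1500 − $543.30 = $956.70.
Claim 2 — $300: 10% coinsurance on $300 = $30. Member owes $30 (running OOP $573.30). Plan pays $300 − $30 = $270.
Claim 3 — $723: deductible met; 10% of $723 = $72.30. Cost to member: $72.30. OOP to date $645.60. Plan pays $723 − $72.30 = $650.70.
Claim 4 — $248: 10% coinsurance on $248 = $24.80. Member pays $24.80; OOP now $670.40. Plan pays $248 − $24.80 = $223.20.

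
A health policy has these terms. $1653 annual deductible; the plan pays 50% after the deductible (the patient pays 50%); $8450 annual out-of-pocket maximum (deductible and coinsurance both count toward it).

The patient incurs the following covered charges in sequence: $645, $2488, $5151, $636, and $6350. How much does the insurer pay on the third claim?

Bill 1, $645: fully absorbed by the deductible. Patient owes $645 (running OOP $645). Plan pays $645 − $645 = $0.
Bill 2, $2488: $1008 to deductible, leaving $1480; patient's 50% is $740. Cost to patient: $1748. OOP to date $2393. Insurer: $2488 − $1748 = $740.
Bill 3, $5151: deductible already satisfied, so patient's share is 50% × $5151 = $2575.50. Patient owes $2575.50 (running OOP $4968.50). Insurer: $5151 − $2575.50 = $2575.50.

$2575.50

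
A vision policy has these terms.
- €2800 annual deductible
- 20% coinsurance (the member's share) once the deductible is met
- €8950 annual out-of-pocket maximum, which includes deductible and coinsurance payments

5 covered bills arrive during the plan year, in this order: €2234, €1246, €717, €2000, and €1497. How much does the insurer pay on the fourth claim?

€1600

Claim 1 (€2234): all of it applies to the deductible. Member owes €2234 (running OOP €2234). Plan pays €2234 − €2234 = €0.
Claim 2 (€1246): €566 to deductible, leaving €680; 20% of €680 = €136. Cost to member: €702. OOP to date €2936. Insurer: €1246 − €702 = €544.
Claim 3 (€717): deductible met; 20% of €717 = €143.40. Cost to member: €143.40. OOP to date €3079.40. Insurer: €717 − €143.40 = €573.60.
Claim 4 (€2000): 20% coinsurance on €2000 = €400. Member owes €400 (running OOP €3479.40). Plan pays €2000 − €400 = €1600.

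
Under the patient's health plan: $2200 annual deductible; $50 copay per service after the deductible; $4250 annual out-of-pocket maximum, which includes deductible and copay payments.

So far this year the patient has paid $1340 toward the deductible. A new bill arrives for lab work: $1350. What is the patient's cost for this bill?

$910

$1340 of the $2200 deductible is already met, leaving $860.
The remaining $490 (= $1350 − $860) moves to the copay.
Copay on this service: $50.
So the patient owes $860 + $50 = $910 before any cap.
Total out-of-pocket so far would be $1340 + $910 = $2250, below the $4250 cap — no reduction.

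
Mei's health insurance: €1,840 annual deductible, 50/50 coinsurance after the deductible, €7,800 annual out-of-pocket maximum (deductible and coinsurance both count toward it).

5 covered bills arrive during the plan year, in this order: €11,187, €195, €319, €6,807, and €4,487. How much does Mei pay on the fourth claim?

€1,029.50

Claim 1 — €11,187: deductible takes €1,840, €9,347 remains; 50% of €9,347 = €4,673.50. Patient pays €6,513.50; OOP now €6,513.50.
Claim 2 — €195: 50% coinsurance on €195 = €97.50. Patient pays €97.50; OOP now €6,611.
Claim 3 — €319: 50% coinsurance on €319 = €159.50. Cost to patient: €159.50. OOP to date €6,770.50.
Claim 4 — €6,807: 50% coinsurance on €6,807 = €3,403.50. Adding that to €6,770.50 gives €10,174, past the €7,800 cap; patient pays only €7,800 − €6,770.50 = €1,029.50.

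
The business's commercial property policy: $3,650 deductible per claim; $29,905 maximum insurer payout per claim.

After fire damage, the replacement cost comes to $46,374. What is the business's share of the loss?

$16,469

Subtract the deductible: $46,374 − $3,650 = $42,724.
$42,724 exceeds the $29,905 limit, so the insurer pays the limit: $29,905.
Out of pocket: $46,374 − $29,905 = $16,469.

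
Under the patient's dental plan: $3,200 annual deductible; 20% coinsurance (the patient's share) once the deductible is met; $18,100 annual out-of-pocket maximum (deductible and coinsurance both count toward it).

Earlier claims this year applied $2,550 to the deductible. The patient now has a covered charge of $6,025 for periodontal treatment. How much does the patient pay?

Remaining deductible: $3,200 − $2,550 = $650.
That leaves $6,025 − $650 = $5,375 for coinsurance.
20% of $5,375 = $1,075 falls to the patient.
Patient responsibility before any cap: $650 + $1,075 = $1,725.
Cumulative spending $2,550 + $1,725 = $4,275 stays under the $18,100 maximum.

$1,725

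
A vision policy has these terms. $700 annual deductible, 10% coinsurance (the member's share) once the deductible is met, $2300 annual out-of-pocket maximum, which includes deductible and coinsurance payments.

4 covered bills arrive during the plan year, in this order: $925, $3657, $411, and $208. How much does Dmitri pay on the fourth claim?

$20.80

Bill 1, $925: deductible takes $700, $225 remains; 10% of $225 = $22.50. Member owes $722.50 (running OOP $722.50).
Bill 2, $3657: deductible already satisfied, so member's share is 10% × $3657 = $365.70. Cost to member: $365.70. OOP to date $1088.20.
Bill 3, $411: 10% coinsurance on $411 = $41.10. Cost to member: $41.10. OOP to date $1129.30.
Bill 4, $208: deductible met; 10% of $208 = $20.80. Member owes $20.80 (running OOP $1150.10).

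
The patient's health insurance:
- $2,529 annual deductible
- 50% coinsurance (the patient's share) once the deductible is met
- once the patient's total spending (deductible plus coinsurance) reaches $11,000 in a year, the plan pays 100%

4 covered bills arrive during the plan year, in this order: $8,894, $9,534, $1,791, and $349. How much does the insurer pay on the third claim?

#1 ($8,894): $2,529 finishes the deductible; $6,365 goes to coinsurance; coinsurance $6,365 × 50% = $3,182.50. Patient pays $5,711.50; OOP now $5,711.50. Insurer: $8,894 − $5,711.50 = $3,182.50.
#2 ($9,534): deductible met; 50% of $9,534 = $4,767. Cost to patient: $4,767. OOP to date $10,478.50. Plan pays $9,534 − $4,767 = $4,767.
#3 ($1,791): deductible met; 50% of $1,791 = $895.50. Adding that to $10,478.50 gives $11,374, past the $11,000 cap; patient pays only $11,000 − $10,478.50 = $521.50. Insurer: $1,791 − $521.50 = $1,269.50.

$1,269.50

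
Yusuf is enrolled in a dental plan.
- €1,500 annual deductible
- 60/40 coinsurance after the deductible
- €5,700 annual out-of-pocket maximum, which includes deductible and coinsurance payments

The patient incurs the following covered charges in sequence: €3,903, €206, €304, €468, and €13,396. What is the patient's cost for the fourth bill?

€187.20

Bill 1, €3,903: deductible takes €1,500, €2,403 remains; coinsurance €2,403 × 40% = €961.20. Patient owes €2,461.20 (running OOP €2,461.20).
Bill 2, €206: deductible met; 40% of €206 = €82.40. Cost to patient: €82.40. OOP to date €2,543.60.
Bill 3, €304: 40% coinsurance on €304 = €121.60. Cost to patient: €121.60. OOP to date €2,665.20.
Bill 4, €468: deductible already satisfied, so patient's share is 40% × €468 = €187.20. Patient owes €187.20 (running OOP €2,852.40).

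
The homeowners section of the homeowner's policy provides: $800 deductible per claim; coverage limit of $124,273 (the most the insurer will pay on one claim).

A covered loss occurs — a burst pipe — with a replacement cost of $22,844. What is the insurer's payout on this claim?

Subtract the deductible: $22,844 − $800 = $22,044.
$22,044 is within the $124,273 limit, so the insurer pays $22,044.

$22,044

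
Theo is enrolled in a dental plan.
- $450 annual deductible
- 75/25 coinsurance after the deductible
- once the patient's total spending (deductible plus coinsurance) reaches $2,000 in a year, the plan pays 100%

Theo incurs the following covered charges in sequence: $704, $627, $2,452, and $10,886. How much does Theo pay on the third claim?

$613

Claim 1 — $704: deductible takes $450, $254 remains; 25% of $254 = $63.50. Patient owes $513.50 (running OOP $513.50).
Claim 2 — $627: deductible already satisfied, so patient's share is 25% × $627 = $156.75. Patient pays $156.75; OOP now $670.25.
Claim 3 — $2,452: 25% coinsurance on $2,452 = $613. Patient pays $613; OOP now $1,283.25.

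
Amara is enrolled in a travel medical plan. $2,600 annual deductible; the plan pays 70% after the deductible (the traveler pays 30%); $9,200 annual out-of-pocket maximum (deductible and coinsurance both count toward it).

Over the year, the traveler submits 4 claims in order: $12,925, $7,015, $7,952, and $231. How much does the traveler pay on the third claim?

Claim 1 — $12,925: $2,600 finishes the deductible; $10,325 goes to coinsurance; 30% of $10,325 = $3,097.50. Traveler pays $5,697.50; OOP now $5,697.50.
Claim 2 — $7,015: deductible already satisfied, so traveler's share is 30% × $7,015 = $2,104.50. Traveler pays $2,104.50; OOP now $7,802.
Claim 3 — $7,952: 30% coinsurance on $7,952 = $2,385.60. Adding that to $7,802 gives $10,187.60, past the $9,200 cap; traveler pays only $9,200 − $7,802 = $1,398.

$1,398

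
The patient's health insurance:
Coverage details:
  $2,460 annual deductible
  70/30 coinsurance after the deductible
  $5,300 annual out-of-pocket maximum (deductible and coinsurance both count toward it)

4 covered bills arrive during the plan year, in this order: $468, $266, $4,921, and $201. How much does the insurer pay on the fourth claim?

Bill 1, $468: entire amount goes to the deductible. Cost to patient: $468. OOP to date $468. Plan pays $468 − $468 = $0.
Bill 2, $266: fully absorbed by the deductible. Patient pays $266; OOP now $734. Insurer: $266 − $266 = $0.
Bill 3, $4,921: $1,726 finishes the deductible; $3,195 goes to coinsurance; 30% of $3,195 = $958.50. Patient owes $2,684.50 (running OOP $3,418.50). Insurer: $4,921 − $2,684.50 = $2,236.50.
Bill 4, $201: 30% coinsurance on $201 = $60.30. Cost to patient: $60.30. OOP to date $3,478.80. Insurer: $201 − $60.30 = $140.70.

$140.70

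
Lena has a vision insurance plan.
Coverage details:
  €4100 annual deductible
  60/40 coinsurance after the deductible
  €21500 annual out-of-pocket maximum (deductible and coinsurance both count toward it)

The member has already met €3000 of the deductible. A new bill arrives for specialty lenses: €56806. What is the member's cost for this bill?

€18500

€3000 of the €4100 deductible is already met, leaving €1100.
That leaves €56806 − €1100 = €55706 for coinsurance.
Member's 40% share of €55706 is €22282.40.
That puts the member's cost at €1100 + €22282.40 = €23382.40 before any cap.
That would bring total out-of-pocket to €26382.40, past the €21500 cap. The member is capped at €21500 − €3000 = €18500 on this claim.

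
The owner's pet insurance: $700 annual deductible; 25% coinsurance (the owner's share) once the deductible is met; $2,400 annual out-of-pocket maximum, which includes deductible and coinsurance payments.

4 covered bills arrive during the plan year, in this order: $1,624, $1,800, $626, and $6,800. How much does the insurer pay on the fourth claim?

Claim 1 ($1,624): deductible takes $700, $924 remains; owner's 25% is $231. Owner owes $931 (running OOP $931). Insurer: $1,624 − $931 = $693.
Claim 2 ($1,800): 25% coinsurance on $1,800 = $450. Owner owes $450 (running OOP $1,381). Plan pays $1,800 − $450 = $1,350.
Claim 3 ($626): deductible already satisfied, so owner's share is 25% × $626 = $156.50. Cost to owner: $156.50. OOP to date $1,537.50. Plan pays $626 − $156.50 = $469.50.
Claim 4 ($6,800): deductible already satisfied, so owner's share is 25% × $6,800 = $1,700. OOP would hit $3,237.50 > $2,400, so the cap limits the owner to $2,400 − $1,537.50 = $862.50. Insurer: $6,800 − $862.50 = $5,937.50.

$5,937.50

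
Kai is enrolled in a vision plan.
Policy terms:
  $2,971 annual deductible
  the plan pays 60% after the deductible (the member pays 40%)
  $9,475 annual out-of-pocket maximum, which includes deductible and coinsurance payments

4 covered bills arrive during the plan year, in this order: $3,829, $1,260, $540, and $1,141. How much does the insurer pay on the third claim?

$324

Claim 1 ($3,829): $2,971 to deductible, leaving $858; coinsurance $858 × 40% = $343.20. Member owes $3,314.20 (running OOP $3,314.20). Plan pays $3,829 − $3,314.20 = $514.80.
Claim 2 ($1,260): 40% coinsurance on $1,260 = $504. Member pays $504; OOP now $3,818.20. Insurer: $1,260 − $504 = $756.
Claim 3 ($540): 40% coinsurance on $540 = $216. Cost to member: $216. OOP to date $4,034.20. Insurer: $540 − $216 = $324.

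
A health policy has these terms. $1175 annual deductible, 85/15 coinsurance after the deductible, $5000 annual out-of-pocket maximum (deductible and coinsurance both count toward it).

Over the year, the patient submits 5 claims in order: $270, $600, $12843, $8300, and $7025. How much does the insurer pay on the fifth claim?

$6325.70

Claim 1 — $270: fully absorbed by the deductible. Cost to patient: $270. OOP to date $270. Plan pays $270 − $270 = $0.
Claim 2 — $600: entire amount goes to the deductible. Cost to patient: $600. OOP to date $870. Plan pays $600 − $600 = $0.
Claim 3 — $12843: $305 to deductible, leaving $12538; coinsurance $12538 × 15% = $1880.70. Patient owes $2185.70 (running OOP $3055.70). Insurer: $12843 − $2185.70 = $10657.30.
Claim 4 — $8300: deductible met; 15% of $8300 = $1245. Patient pays $1245; OOP now $4300.70. Insurer: $8300 − $1245 = $7055.
Claim 5 — $7025: deductible met; 15% of $7025 = $1053.75. OOP would hit $5354.45 > $5000, so the cap limits the patient to $5000 − $4300.70 = $699.30. Insurer: $7025 − $699.30 = $6325.70.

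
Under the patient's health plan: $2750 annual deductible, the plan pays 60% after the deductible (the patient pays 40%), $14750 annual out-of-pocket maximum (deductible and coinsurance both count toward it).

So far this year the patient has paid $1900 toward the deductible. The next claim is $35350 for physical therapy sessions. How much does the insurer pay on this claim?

$22500

Remaining deductible: $2750 − $1900 = $850.
That leaves $35350 − $850 = $34500 for coinsurance.
Coinsurance: $34500 × 40% = $13800.
Patient responsibility before any cap: $850 + $13800 = $14650.
Year-to-date out-of-pocket would reach $1900 + $14650 = $16550, above the $14750 maximum, so the patient pays only $14750 − $1900 = $12850.
The insurer covers the remainder: $35350 − $12850 = $22500.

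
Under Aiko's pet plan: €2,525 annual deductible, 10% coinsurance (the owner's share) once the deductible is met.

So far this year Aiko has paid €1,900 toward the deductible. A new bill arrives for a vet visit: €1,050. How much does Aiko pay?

€667.50

€1,900 of the €2,525 deductible is already met, leaving €625.
After the €625 deductible portion, €1,050 − €625 = €425 is subject to coinsurance.
10% of €425 = €42.50 falls to the owner.
That puts the owner's cost at €625 + €42.50 = €667.50.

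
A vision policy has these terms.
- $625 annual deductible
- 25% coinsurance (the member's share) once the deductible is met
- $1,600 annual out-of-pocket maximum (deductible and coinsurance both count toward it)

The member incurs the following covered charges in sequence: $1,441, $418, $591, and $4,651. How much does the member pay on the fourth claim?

$518.75

Claim 1 — $1,441: $625 to deductible, leaving $816; coinsurance $816 × 25% = $204. Cost to member: $829. OOP to date $829.
Claim 2 — $418: deductible already satisfied, so member's share is 25% × $418 = $104.50. Member owes $104.50 (running OOP $933.50).
Claim 3 — $591: deductible met; 25% of $591 = $147.75. Member owes $147.75 (running OOP $1,081.25).
Claim 4 — $4,651: deductible already satisfied, so member's share is 25% × $4,651 = $1,162.75. OOP would hit $2,244 > $1,600, so the cap limits the member to $1,600 − $1,081.25 = $518.75.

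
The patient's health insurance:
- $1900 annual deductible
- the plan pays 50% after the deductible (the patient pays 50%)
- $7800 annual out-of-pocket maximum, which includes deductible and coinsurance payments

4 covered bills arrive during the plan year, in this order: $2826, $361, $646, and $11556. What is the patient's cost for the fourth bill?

$4933.50

Claim 1 — $2826: $1900 to deductible, leaving $926; coinsurance $926 × 50% = $463. Cost to patient: $2363. OOP to date $2363.
Claim 2 — $361: 50% coinsurance on $361 = $180.50. Cost to patient: $180.50. OOP to date $2543.50.
Claim 3 — $646: deductible met; 50% of $646 = $323. Cost to patient: $323. OOP to date $2866.50.
Claim 4 — $11556: deductible already satisfied, so patient's share is 50% × $11556 = $5778. That would push OOP to $8644.50, over the $7800 cap, so patient pays $7800 − $2866.50 = $4933.50.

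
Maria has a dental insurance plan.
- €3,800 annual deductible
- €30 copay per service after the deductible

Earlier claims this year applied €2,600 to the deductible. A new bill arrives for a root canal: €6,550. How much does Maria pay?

€1,230

€2,600 of the €3,800 deductible is already met, leaving €1,200.
After the €1,200 deductible portion, €6,550 − €1,200 = €5,350 is subject to the copay.
Copay on this service: €30.
Patient responsibility: €1,200 + €30 = €1,230.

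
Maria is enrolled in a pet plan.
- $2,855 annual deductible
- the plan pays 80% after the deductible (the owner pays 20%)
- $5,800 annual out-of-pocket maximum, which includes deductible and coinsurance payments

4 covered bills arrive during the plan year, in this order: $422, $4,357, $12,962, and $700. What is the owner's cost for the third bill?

$2,560.20

Claim 1 ($422): fully absorbed by the deductible. Owner pays $422; OOP now $422.
Claim 2 ($4,357): $2,433 finishes the deductible; $1,924 goes to coinsurance; 20% of $1,924 = $384.80. Cost to owner: $2,817.80. OOP to date $3,239.80.
Claim 3 ($12,962): deductible met; 20% of $12,962 = $2,592.40. Adding that to $3,239.80 gives $5,832.20, past the $5,800 cap; owner pays only $5,800 − $3,239.80 = $2,560.20.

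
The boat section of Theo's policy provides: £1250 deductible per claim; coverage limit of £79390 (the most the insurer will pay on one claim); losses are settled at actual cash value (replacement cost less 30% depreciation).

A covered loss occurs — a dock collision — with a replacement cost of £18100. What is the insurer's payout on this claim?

£11420

Depreciate 30%: the covered value is £18100 × 0.7 = £12670.
Less the £1250 deductible: £12670 − £1250 = £11420.
That's under the £79390 cap, so the insurer reimburses the full £11420.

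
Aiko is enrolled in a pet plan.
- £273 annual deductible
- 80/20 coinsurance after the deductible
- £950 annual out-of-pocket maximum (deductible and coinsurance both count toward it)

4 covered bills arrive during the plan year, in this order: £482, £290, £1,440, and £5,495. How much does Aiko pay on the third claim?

Bill 1, £482: £273 to deductible, leaving £209; coinsurance £209 × 20% = £41.80. Cost to owner: £314.80. OOP to date £314.80.
Bill 2, £290: deductible already satisfied, so owner's share is 20% × £290 = £58. Owner pays £58; OOP now £372.80.
Bill 3, £1,440: deductible already satisfied, so owner's share is 20% × £1,440 = £288. Owner owes £288 (running OOP £660.80).

£288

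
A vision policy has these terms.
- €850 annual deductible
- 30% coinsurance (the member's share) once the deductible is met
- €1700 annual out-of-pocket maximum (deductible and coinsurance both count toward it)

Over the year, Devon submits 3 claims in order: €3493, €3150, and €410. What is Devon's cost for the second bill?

Bill 1, €3493: €850 to deductible, leaving €2643; coinsurance €2643 × 30% = €792.90. Cost to member: €1642.90. OOP to date €1642.90.
Bill 2, €3150: deductible met; 30% of €3150 = €945. OOP would hit €2587.90 > €1700, so the cap limits the member to €1700 − €1642.90 = €57.10.

€57.10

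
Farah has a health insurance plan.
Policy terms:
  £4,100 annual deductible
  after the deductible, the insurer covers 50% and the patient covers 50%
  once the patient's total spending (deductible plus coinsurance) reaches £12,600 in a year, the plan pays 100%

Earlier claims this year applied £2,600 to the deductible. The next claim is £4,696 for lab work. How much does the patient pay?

£3,098

£2,600 of the £4,100 deductible is already met, leaving £1,500.
The remaining £3,196 (= £4,696 − £1,500) moves to coinsurance.
Coinsurance: £3,196 × 50% = £1,598.
Patient responsibility before any cap: £1,500 + £1,598 = £3,098.
Year-to-date out-of-pocket becomes £2,600 + £3,098 = £5,698, still under the £12,600 maximum, so no cap applies.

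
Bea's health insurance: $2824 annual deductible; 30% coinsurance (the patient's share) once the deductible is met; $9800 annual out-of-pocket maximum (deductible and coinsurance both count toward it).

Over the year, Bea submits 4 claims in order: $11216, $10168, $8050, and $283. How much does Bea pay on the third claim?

#1 ($11216): $2824 finishes the deductible; $8392 goes to coinsurance; 30% of $8392 = $2517.60. Patient owes $5341.60 (running OOP $5341.60).
#2 ($10168): deductible already satisfied, so patient's share is 30% × $10168 = $3050.40. Cost to patient: $3050.40. OOP to date $8392.
#3 ($8050): deductible met; 30% of $8050 = $2415. Adding that to $8392 gives $10807, past the $9800 cap; patient pays only $9800 − $8392 = $1408.

$1408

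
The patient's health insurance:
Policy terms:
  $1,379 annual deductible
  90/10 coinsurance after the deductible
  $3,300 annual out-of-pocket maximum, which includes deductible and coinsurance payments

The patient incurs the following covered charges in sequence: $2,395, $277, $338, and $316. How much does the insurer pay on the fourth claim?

Bill 1, $2,395: $1,379 finishes the deductible; $1,016 goes to coinsurance; 10% of $1,016 = $101.60. Patient owes $1,480.60 (running OOP $1,480.60). Insurer: $2,395 − $1,480.60 = $914.40.
Bill 2, $277: deductible already satisfied, so patient's share is 10% × $277 = $27.70. Cost to patient: $27.70. OOP to date $1,508.30. Insurer: $277 − $27.70 = $249.30.
Bill 3, $338: 10% coinsurance on $338 = $33.80. Patient owes $33.80 (running OOP $1,542.10). Insurer: $338 − $33.80 = $304.20.
Bill 4, $316: deductible met; 10% of $316 = $31.60. Patient owes $31.60 (running OOP $1,573.70). Plan pays $316 − $31.60 = $284.40.

$284.40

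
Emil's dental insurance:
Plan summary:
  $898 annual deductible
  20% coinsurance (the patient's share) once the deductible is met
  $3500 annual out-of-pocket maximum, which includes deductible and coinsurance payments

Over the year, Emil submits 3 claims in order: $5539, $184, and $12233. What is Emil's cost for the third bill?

$1637

Claim 1 ($5539): $898 to deductible, leaving $4641; 20% of $4641 = $928.20. Patient owes $1826.20 (running OOP $1826.20).
Claim 2 ($184): 20% coinsurance on $184 = $36.80. Patient pays $36.80; OOP now $1863.
Claim 3 ($12233): deductible already satisfied, so patient's share is 20% × $12233 = $2446.60. Adding that to $1863 gives $4309.60, past the $3500 cap; patient pays only $3500 − $1863 = $1637.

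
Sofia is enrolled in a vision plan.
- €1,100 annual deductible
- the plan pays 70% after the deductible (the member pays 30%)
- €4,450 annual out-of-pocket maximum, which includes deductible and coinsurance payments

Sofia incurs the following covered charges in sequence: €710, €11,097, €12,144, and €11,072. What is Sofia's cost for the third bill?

€137.90

Bill 1, €710: all of it applies to the deductible. Member pays €710; OOP now €710.
Bill 2, €11,097: €390 to deductible, leaving €10,707; 30% of €10,707 = €3,212.10. Cost to member: €3,602.10. OOP to date €4,312.10.
Bill 3, €12,144: 30% coinsurance on €12,144 = €3,643.20. Adding that to €4,312.10 gives €7,955.30, past the €4,450 cap; member pays only €4,450 − €4,312.10 = €137.90.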